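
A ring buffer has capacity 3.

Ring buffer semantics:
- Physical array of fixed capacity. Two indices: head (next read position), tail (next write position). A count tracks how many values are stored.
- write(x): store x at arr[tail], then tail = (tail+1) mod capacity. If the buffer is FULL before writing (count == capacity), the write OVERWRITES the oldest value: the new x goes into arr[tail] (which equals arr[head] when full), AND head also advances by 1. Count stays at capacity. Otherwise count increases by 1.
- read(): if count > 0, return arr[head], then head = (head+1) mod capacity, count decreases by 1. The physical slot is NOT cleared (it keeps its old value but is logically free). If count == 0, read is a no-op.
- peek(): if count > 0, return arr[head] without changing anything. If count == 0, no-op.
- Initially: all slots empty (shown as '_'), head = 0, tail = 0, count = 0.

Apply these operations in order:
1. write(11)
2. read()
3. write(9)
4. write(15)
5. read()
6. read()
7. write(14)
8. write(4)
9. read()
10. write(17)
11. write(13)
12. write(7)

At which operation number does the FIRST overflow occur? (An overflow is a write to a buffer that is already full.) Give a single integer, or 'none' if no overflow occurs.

After op 1 (write(11)): arr=[11 _ _] head=0 tail=1 count=1
After op 2 (read()): arr=[11 _ _] head=1 tail=1 count=0
After op 3 (write(9)): arr=[11 9 _] head=1 tail=2 count=1
After op 4 (write(15)): arr=[11 9 15] head=1 tail=0 count=2
After op 5 (read()): arr=[11 9 15] head=2 tail=0 count=1
After op 6 (read()): arr=[11 9 15] head=0 tail=0 count=0
After op 7 (write(14)): arr=[14 9 15] head=0 tail=1 count=1
After op 8 (write(4)): arr=[14 4 15] head=0 tail=2 count=2
After op 9 (read()): arr=[14 4 15] head=1 tail=2 count=1
After op 10 (write(17)): arr=[14 4 17] head=1 tail=0 count=2
After op 11 (write(13)): arr=[13 4 17] head=1 tail=1 count=3
After op 12 (write(7)): arr=[13 7 17] head=2 tail=2 count=3

Answer: 12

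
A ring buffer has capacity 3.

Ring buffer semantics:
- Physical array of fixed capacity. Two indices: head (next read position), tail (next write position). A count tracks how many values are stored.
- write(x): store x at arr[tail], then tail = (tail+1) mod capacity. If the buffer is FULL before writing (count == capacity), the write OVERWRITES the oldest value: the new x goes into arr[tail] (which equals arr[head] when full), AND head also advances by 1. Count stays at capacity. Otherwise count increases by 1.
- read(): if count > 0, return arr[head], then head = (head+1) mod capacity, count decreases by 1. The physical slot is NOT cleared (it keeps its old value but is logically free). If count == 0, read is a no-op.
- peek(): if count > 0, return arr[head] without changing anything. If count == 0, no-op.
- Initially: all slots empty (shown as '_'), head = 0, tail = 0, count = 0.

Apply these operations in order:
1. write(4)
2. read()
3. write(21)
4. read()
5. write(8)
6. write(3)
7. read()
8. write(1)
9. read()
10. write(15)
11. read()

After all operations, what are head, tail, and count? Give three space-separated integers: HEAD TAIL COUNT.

Answer: 2 0 1

Derivation:
After op 1 (write(4)): arr=[4 _ _] head=0 tail=1 count=1
After op 2 (read()): arr=[4 _ _] head=1 tail=1 count=0
After op 3 (write(21)): arr=[4 21 _] head=1 tail=2 count=1
After op 4 (read()): arr=[4 21 _] head=2 tail=2 count=0
After op 5 (write(8)): arr=[4 21 8] head=2 tail=0 count=1
After op 6 (write(3)): arr=[3 21 8] head=2 tail=1 count=2
After op 7 (read()): arr=[3 21 8] head=0 tail=1 count=1
After op 8 (write(1)): arr=[3 1 8] head=0 tail=2 count=2
After op 9 (read()): arr=[3 1 8] head=1 tail=2 count=1
After op 10 (write(15)): arr=[3 1 15] head=1 tail=0 count=2
After op 11 (read()): arr=[3 1 15] head=2 tail=0 count=1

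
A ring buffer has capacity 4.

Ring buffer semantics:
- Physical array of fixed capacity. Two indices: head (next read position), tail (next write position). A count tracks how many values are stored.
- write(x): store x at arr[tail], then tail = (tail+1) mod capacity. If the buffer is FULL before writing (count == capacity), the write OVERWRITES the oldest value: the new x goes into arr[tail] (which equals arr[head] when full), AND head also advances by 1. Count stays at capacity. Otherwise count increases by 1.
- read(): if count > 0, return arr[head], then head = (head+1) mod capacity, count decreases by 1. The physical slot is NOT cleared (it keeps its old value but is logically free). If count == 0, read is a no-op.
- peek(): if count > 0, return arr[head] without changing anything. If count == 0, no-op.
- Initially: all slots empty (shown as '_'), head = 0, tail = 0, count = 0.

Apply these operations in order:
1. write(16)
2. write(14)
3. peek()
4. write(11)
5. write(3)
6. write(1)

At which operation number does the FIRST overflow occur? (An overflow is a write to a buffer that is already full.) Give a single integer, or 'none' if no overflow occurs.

Answer: 6

Derivation:
After op 1 (write(16)): arr=[16 _ _ _] head=0 tail=1 count=1
After op 2 (write(14)): arr=[16 14 _ _] head=0 tail=2 count=2
After op 3 (peek()): arr=[16 14 _ _] head=0 tail=2 count=2
After op 4 (write(11)): arr=[16 14 11 _] head=0 tail=3 count=3
After op 5 (write(3)): arr=[16 14 11 3] head=0 tail=0 count=4
After op 6 (write(1)): arr=[1 14 11 3] head=1 tail=1 count=4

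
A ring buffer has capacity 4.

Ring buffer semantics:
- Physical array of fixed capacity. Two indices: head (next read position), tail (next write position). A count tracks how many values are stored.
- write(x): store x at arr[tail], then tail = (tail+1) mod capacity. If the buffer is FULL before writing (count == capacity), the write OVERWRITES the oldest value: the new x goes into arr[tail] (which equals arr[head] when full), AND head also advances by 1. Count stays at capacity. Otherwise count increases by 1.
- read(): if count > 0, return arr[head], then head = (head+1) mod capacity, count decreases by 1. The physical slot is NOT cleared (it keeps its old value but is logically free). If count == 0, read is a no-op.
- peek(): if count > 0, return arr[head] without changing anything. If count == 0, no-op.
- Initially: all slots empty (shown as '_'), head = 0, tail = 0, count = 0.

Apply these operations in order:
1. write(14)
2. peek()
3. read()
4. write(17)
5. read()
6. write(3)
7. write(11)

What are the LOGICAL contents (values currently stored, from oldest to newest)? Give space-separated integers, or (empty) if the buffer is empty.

After op 1 (write(14)): arr=[14 _ _ _] head=0 tail=1 count=1
After op 2 (peek()): arr=[14 _ _ _] head=0 tail=1 count=1
After op 3 (read()): arr=[14 _ _ _] head=1 tail=1 count=0
After op 4 (write(17)): arr=[14 17 _ _] head=1 tail=2 count=1
After op 5 (read()): arr=[14 17 _ _] head=2 tail=2 count=0
After op 6 (write(3)): arr=[14 17 3 _] head=2 tail=3 count=1
After op 7 (write(11)): arr=[14 17 3 11] head=2 tail=0 count=2

Answer: 3 11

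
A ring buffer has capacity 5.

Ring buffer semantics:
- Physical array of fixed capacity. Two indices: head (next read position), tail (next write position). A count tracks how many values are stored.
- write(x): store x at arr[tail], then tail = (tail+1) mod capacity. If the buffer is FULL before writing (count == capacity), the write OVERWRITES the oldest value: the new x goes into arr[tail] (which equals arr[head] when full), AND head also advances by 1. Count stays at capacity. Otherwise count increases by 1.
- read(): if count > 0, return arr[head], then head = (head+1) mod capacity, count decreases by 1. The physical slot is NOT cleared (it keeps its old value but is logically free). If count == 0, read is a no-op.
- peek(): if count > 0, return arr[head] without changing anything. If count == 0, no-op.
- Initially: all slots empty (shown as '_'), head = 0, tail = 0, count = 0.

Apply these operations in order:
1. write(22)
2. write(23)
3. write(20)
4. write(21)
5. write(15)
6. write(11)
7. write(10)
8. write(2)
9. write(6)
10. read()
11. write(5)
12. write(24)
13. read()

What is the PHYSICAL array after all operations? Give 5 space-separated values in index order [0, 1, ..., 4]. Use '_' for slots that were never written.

After op 1 (write(22)): arr=[22 _ _ _ _] head=0 tail=1 count=1
After op 2 (write(23)): arr=[22 23 _ _ _] head=0 tail=2 count=2
After op 3 (write(20)): arr=[22 23 20 _ _] head=0 tail=3 count=3
After op 4 (write(21)): arr=[22 23 20 21 _] head=0 tail=4 count=4
After op 5 (write(15)): arr=[22 23 20 21 15] head=0 tail=0 count=5
After op 6 (write(11)): arr=[11 23 20 21 15] head=1 tail=1 count=5
After op 7 (write(10)): arr=[11 10 20 21 15] head=2 tail=2 count=5
After op 8 (write(2)): arr=[11 10 2 21 15] head=3 tail=3 count=5
After op 9 (write(6)): arr=[11 10 2 6 15] head=4 tail=4 count=5
After op 10 (read()): arr=[11 10 2 6 15] head=0 tail=4 count=4
After op 11 (write(5)): arr=[11 10 2 6 5] head=0 tail=0 count=5
After op 12 (write(24)): arr=[24 10 2 6 5] head=1 tail=1 count=5
After op 13 (read()): arr=[24 10 2 6 5] head=2 tail=1 count=4

Answer: 24 10 2 6 5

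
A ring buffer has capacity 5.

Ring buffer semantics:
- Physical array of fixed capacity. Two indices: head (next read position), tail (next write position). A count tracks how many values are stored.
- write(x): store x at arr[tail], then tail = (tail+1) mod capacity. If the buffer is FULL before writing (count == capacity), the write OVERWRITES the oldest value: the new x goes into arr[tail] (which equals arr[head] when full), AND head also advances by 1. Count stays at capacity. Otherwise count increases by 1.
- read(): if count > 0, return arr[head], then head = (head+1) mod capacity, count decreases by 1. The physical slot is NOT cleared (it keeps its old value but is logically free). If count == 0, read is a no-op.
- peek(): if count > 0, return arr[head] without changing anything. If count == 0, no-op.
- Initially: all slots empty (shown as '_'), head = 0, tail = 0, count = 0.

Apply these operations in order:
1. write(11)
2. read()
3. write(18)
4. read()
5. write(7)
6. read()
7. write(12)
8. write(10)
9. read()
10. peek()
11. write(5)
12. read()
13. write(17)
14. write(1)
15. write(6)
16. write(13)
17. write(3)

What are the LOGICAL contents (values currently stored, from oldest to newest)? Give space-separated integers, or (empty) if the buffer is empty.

After op 1 (write(11)): arr=[11 _ _ _ _] head=0 tail=1 count=1
After op 2 (read()): arr=[11 _ _ _ _] head=1 tail=1 count=0
After op 3 (write(18)): arr=[11 18 _ _ _] head=1 tail=2 count=1
After op 4 (read()): arr=[11 18 _ _ _] head=2 tail=2 count=0
After op 5 (write(7)): arr=[11 18 7 _ _] head=2 tail=3 count=1
After op 6 (read()): arr=[11 18 7 _ _] head=3 tail=3 count=0
After op 7 (write(12)): arr=[11 18 7 12 _] head=3 tail=4 count=1
After op 8 (write(10)): arr=[11 18 7 12 10] head=3 tail=0 count=2
After op 9 (read()): arr=[11 18 7 12 10] head=4 tail=0 count=1
After op 10 (peek()): arr=[11 18 7 12 10] head=4 tail=0 count=1
After op 11 (write(5)): arr=[5 18 7 12 10] head=4 tail=1 count=2
After op 12 (read()): arr=[5 18 7 12 10] head=0 tail=1 count=1
After op 13 (write(17)): arr=[5 17 7 12 10] head=0 tail=2 count=2
After op 14 (write(1)): arr=[5 17 1 12 10] head=0 tail=3 count=3
After op 15 (write(6)): arr=[5 17 1 6 10] head=0 tail=4 count=4
After op 16 (write(13)): arr=[5 17 1 6 13] head=0 tail=0 count=5
After op 17 (write(3)): arr=[3 17 1 6 13] head=1 tail=1 count=5

Answer: 17 1 6 13 3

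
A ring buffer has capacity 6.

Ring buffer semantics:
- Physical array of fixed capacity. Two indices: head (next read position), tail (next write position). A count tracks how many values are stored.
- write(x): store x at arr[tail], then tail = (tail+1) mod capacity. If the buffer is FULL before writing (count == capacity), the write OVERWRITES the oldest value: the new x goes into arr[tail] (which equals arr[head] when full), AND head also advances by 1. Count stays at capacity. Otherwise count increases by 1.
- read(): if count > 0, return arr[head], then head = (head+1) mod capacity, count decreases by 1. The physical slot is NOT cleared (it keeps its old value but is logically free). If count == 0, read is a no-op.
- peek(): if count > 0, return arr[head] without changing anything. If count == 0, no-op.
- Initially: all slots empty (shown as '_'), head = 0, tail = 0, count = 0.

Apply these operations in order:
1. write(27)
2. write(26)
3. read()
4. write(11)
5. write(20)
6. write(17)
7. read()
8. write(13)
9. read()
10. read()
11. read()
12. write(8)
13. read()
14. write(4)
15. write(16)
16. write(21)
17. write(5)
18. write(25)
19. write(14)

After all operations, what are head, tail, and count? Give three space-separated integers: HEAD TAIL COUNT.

After op 1 (write(27)): arr=[27 _ _ _ _ _] head=0 tail=1 count=1
After op 2 (write(26)): arr=[27 26 _ _ _ _] head=0 tail=2 count=2
After op 3 (read()): arr=[27 26 _ _ _ _] head=1 tail=2 count=1
After op 4 (write(11)): arr=[27 26 11 _ _ _] head=1 tail=3 count=2
After op 5 (write(20)): arr=[27 26 11 20 _ _] head=1 tail=4 count=3
After op 6 (write(17)): arr=[27 26 11 20 17 _] head=1 tail=5 count=4
After op 7 (read()): arr=[27 26 11 20 17 _] head=2 tail=5 count=3
After op 8 (write(13)): arr=[27 26 11 20 17 13] head=2 tail=0 count=4
After op 9 (read()): arr=[27 26 11 20 17 13] head=3 tail=0 count=3
After op 10 (read()): arr=[27 26 11 20 17 13] head=4 tail=0 count=2
After op 11 (read()): arr=[27 26 11 20 17 13] head=5 tail=0 count=1
After op 12 (write(8)): arr=[8 26 11 20 17 13] head=5 tail=1 count=2
After op 13 (read()): arr=[8 26 11 20 17 13] head=0 tail=1 count=1
After op 14 (write(4)): arr=[8 4 11 20 17 13] head=0 tail=2 count=2
After op 15 (write(16)): arr=[8 4 16 20 17 13] head=0 tail=3 count=3
After op 16 (write(21)): arr=[8 4 16 21 17 13] head=0 tail=4 count=4
After op 17 (write(5)): arr=[8 4 16 21 5 13] head=0 tail=5 count=5
After op 18 (write(25)): arr=[8 4 16 21 5 25] head=0 tail=0 count=6
After op 19 (write(14)): arr=[14 4 16 21 5 25] head=1 tail=1 count=6

Answer: 1 1 6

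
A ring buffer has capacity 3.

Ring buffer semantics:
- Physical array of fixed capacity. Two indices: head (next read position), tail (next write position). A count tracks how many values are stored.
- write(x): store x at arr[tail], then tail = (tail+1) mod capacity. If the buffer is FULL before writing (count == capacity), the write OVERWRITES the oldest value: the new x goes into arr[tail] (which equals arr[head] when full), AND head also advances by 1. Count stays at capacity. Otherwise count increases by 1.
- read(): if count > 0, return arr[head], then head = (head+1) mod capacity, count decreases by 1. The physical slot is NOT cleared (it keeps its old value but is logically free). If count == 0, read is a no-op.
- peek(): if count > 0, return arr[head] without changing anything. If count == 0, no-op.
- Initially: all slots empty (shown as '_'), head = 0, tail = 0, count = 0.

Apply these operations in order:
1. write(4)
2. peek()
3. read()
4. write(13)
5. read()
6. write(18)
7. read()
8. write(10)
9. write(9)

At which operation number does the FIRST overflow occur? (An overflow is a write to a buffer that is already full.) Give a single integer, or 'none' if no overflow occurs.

Answer: none

Derivation:
After op 1 (write(4)): arr=[4 _ _] head=0 tail=1 count=1
After op 2 (peek()): arr=[4 _ _] head=0 tail=1 count=1
After op 3 (read()): arr=[4 _ _] head=1 tail=1 count=0
After op 4 (write(13)): arr=[4 13 _] head=1 tail=2 count=1
After op 5 (read()): arr=[4 13 _] head=2 tail=2 count=0
After op 6 (write(18)): arr=[4 13 18] head=2 tail=0 count=1
After op 7 (read()): arr=[4 13 18] head=0 tail=0 count=0
After op 8 (write(10)): arr=[10 13 18] head=0 tail=1 count=1
After op 9 (write(9)): arr=[10 9 18] head=0 tail=2 count=2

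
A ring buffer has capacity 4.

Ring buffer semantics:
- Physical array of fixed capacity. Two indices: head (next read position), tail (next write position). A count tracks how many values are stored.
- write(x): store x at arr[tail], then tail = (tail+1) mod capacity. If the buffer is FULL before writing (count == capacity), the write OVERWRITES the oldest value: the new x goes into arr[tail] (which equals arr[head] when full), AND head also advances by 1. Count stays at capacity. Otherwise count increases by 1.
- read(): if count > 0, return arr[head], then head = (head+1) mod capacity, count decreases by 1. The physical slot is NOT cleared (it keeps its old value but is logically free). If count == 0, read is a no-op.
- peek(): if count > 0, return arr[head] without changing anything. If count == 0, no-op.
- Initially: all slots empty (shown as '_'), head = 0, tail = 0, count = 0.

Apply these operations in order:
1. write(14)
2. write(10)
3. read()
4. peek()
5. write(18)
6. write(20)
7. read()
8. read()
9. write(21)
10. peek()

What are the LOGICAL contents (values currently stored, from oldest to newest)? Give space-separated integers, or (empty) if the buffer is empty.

After op 1 (write(14)): arr=[14 _ _ _] head=0 tail=1 count=1
After op 2 (write(10)): arr=[14 10 _ _] head=0 tail=2 count=2
After op 3 (read()): arr=[14 10 _ _] head=1 tail=2 count=1
After op 4 (peek()): arr=[14 10 _ _] head=1 tail=2 count=1
After op 5 (write(18)): arr=[14 10 18 _] head=1 tail=3 count=2
After op 6 (write(20)): arr=[14 10 18 20] head=1 tail=0 count=3
After op 7 (read()): arr=[14 10 18 20] head=2 tail=0 count=2
After op 8 (read()): arr=[14 10 18 20] head=3 tail=0 count=1
After op 9 (write(21)): arr=[21 10 18 20] head=3 tail=1 count=2
After op 10 (peek()): arr=[21 10 18 20] head=3 tail=1 count=2

Answer: 20 21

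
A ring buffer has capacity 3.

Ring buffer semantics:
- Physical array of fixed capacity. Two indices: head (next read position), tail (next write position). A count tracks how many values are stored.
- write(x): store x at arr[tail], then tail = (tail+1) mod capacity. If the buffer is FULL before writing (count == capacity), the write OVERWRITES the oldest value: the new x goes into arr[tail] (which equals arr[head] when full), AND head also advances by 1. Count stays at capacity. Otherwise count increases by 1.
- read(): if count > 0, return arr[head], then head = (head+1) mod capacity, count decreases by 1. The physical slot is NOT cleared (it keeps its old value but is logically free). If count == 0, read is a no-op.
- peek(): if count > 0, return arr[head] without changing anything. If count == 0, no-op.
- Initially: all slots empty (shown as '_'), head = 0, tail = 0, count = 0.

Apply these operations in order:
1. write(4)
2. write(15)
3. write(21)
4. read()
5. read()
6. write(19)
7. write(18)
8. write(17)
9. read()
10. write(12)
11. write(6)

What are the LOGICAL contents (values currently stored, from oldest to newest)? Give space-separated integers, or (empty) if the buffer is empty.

Answer: 17 12 6

Derivation:
After op 1 (write(4)): arr=[4 _ _] head=0 tail=1 count=1
After op 2 (write(15)): arr=[4 15 _] head=0 tail=2 count=2
After op 3 (write(21)): arr=[4 15 21] head=0 tail=0 count=3
After op 4 (read()): arr=[4 15 21] head=1 tail=0 count=2
After op 5 (read()): arr=[4 15 21] head=2 tail=0 count=1
After op 6 (write(19)): arr=[19 15 21] head=2 tail=1 count=2
After op 7 (write(18)): arr=[19 18 21] head=2 tail=2 count=3
After op 8 (write(17)): arr=[19 18 17] head=0 tail=0 count=3
After op 9 (read()): arr=[19 18 17] head=1 tail=0 count=2
After op 10 (write(12)): arr=[12 18 17] head=1 tail=1 count=3
After op 11 (write(6)): arr=[12 6 17] head=2 tail=2 count=3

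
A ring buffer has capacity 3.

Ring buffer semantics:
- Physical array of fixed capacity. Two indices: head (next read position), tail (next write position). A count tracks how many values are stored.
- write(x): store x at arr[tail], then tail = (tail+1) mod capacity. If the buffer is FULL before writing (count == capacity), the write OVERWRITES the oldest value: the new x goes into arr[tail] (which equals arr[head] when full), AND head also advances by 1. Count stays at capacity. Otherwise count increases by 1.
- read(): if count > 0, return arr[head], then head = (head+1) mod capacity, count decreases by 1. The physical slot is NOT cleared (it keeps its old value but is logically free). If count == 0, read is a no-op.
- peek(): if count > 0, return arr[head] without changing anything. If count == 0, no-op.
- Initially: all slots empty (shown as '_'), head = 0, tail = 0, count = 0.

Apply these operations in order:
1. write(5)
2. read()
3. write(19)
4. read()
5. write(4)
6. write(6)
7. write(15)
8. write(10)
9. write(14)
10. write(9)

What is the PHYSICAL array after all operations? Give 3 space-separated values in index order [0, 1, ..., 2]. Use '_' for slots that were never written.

After op 1 (write(5)): arr=[5 _ _] head=0 tail=1 count=1
After op 2 (read()): arr=[5 _ _] head=1 tail=1 count=0
After op 3 (write(19)): arr=[5 19 _] head=1 tail=2 count=1
After op 4 (read()): arr=[5 19 _] head=2 tail=2 count=0
After op 5 (write(4)): arr=[5 19 4] head=2 tail=0 count=1
After op 6 (write(6)): arr=[6 19 4] head=2 tail=1 count=2
After op 7 (write(15)): arr=[6 15 4] head=2 tail=2 count=3
After op 8 (write(10)): arr=[6 15 10] head=0 tail=0 count=3
After op 9 (write(14)): arr=[14 15 10] head=1 tail=1 count=3
After op 10 (write(9)): arr=[14 9 10] head=2 tail=2 count=3

Answer: 14 9 10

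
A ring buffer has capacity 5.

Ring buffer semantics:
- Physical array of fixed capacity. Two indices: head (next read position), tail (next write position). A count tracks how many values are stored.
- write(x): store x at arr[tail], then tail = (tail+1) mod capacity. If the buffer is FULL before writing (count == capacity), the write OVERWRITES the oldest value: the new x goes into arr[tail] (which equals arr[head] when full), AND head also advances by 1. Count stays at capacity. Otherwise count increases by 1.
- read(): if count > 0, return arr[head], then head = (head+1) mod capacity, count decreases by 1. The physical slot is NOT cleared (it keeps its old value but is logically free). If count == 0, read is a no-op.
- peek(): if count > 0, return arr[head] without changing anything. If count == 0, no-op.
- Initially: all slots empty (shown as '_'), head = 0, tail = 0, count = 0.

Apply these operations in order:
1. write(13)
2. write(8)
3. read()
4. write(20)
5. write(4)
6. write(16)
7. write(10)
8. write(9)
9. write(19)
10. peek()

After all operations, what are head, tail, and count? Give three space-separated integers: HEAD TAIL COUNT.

Answer: 3 3 5

Derivation:
After op 1 (write(13)): arr=[13 _ _ _ _] head=0 tail=1 count=1
After op 2 (write(8)): arr=[13 8 _ _ _] head=0 tail=2 count=2
After op 3 (read()): arr=[13 8 _ _ _] head=1 tail=2 count=1
After op 4 (write(20)): arr=[13 8 20 _ _] head=1 tail=3 count=2
After op 5 (write(4)): arr=[13 8 20 4 _] head=1 tail=4 count=3
After op 6 (write(16)): arr=[13 8 20 4 16] head=1 tail=0 count=4
After op 7 (write(10)): arr=[10 8 20 4 16] head=1 tail=1 count=5
After op 8 (write(9)): arr=[10 9 20 4 16] head=2 tail=2 count=5
After op 9 (write(19)): arr=[10 9 19 4 16] head=3 tail=3 count=5
After op 10 (peek()): arr=[10 9 19 4 16] head=3 tail=3 count=5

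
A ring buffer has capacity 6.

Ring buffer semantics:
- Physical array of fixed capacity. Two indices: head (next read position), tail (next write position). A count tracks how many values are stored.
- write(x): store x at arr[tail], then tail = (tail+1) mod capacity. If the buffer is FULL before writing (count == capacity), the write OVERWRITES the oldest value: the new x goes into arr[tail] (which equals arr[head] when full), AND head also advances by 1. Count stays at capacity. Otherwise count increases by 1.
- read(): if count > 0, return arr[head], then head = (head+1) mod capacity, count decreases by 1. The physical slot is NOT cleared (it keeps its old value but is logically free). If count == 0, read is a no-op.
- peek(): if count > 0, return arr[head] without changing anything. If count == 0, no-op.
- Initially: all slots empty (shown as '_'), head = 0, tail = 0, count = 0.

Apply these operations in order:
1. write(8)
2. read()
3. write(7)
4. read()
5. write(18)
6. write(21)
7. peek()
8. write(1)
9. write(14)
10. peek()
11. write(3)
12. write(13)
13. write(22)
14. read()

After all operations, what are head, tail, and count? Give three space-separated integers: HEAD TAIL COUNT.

After op 1 (write(8)): arr=[8 _ _ _ _ _] head=0 tail=1 count=1
After op 2 (read()): arr=[8 _ _ _ _ _] head=1 tail=1 count=0
After op 3 (write(7)): arr=[8 7 _ _ _ _] head=1 tail=2 count=1
After op 4 (read()): arr=[8 7 _ _ _ _] head=2 tail=2 count=0
After op 5 (write(18)): arr=[8 7 18 _ _ _] head=2 tail=3 count=1
After op 6 (write(21)): arr=[8 7 18 21 _ _] head=2 tail=4 count=2
After op 7 (peek()): arr=[8 7 18 21 _ _] head=2 tail=4 count=2
After op 8 (write(1)): arr=[8 7 18 21 1 _] head=2 tail=5 count=3
After op 9 (write(14)): arr=[8 7 18 21 1 14] head=2 tail=0 count=4
After op 10 (peek()): arr=[8 7 18 21 1 14] head=2 tail=0 count=4
After op 11 (write(3)): arr=[3 7 18 21 1 14] head=2 tail=1 count=5
After op 12 (write(13)): arr=[3 13 18 21 1 14] head=2 tail=2 count=6
After op 13 (write(22)): arr=[3 13 22 21 1 14] head=3 tail=3 count=6
After op 14 (read()): arr=[3 13 22 21 1 14] head=4 tail=3 count=5

Answer: 4 3 5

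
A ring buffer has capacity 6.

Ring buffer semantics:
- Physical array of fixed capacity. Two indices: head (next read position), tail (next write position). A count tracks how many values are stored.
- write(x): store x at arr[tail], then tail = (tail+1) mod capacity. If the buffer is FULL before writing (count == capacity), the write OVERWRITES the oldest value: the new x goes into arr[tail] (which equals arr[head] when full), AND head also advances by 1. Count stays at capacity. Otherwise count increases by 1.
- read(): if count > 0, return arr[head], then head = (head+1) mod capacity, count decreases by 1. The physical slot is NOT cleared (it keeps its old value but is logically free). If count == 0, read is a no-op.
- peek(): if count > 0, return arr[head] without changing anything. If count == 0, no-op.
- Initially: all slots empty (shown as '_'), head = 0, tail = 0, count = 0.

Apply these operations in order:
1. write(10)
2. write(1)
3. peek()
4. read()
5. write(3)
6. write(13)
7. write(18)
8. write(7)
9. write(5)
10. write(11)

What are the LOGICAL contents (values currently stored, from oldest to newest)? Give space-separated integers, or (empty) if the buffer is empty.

After op 1 (write(10)): arr=[10 _ _ _ _ _] head=0 tail=1 count=1
After op 2 (write(1)): arr=[10 1 _ _ _ _] head=0 tail=2 count=2
After op 3 (peek()): arr=[10 1 _ _ _ _] head=0 tail=2 count=2
After op 4 (read()): arr=[10 1 _ _ _ _] head=1 tail=2 count=1
After op 5 (write(3)): arr=[10 1 3 _ _ _] head=1 tail=3 count=2
After op 6 (write(13)): arr=[10 1 3 13 _ _] head=1 tail=4 count=3
After op 7 (write(18)): arr=[10 1 3 13 18 _] head=1 tail=5 count=4
After op 8 (write(7)): arr=[10 1 3 13 18 7] head=1 tail=0 count=5
After op 9 (write(5)): arr=[5 1 3 13 18 7] head=1 tail=1 count=6
After op 10 (write(11)): arr=[5 11 3 13 18 7] head=2 tail=2 count=6

Answer: 3 13 18 7 5 11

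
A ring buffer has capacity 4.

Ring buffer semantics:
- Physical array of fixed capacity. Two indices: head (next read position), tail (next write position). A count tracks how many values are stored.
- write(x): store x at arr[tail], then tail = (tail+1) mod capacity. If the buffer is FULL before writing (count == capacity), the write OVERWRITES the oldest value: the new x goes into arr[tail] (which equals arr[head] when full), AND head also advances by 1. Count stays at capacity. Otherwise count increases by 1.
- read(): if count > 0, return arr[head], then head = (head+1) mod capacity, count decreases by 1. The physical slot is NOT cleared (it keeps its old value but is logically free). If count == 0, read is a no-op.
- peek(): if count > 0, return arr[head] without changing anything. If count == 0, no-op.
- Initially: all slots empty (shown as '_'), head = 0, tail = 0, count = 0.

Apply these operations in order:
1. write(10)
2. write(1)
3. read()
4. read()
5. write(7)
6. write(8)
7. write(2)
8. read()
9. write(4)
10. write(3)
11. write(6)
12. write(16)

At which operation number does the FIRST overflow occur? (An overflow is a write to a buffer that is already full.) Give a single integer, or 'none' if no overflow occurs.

After op 1 (write(10)): arr=[10 _ _ _] head=0 tail=1 count=1
After op 2 (write(1)): arr=[10 1 _ _] head=0 tail=2 count=2
After op 3 (read()): arr=[10 1 _ _] head=1 tail=2 count=1
After op 4 (read()): arr=[10 1 _ _] head=2 tail=2 count=0
After op 5 (write(7)): arr=[10 1 7 _] head=2 tail=3 count=1
After op 6 (write(8)): arr=[10 1 7 8] head=2 tail=0 count=2
After op 7 (write(2)): arr=[2 1 7 8] head=2 tail=1 count=3
After op 8 (read()): arr=[2 1 7 8] head=3 tail=1 count=2
After op 9 (write(4)): arr=[2 4 7 8] head=3 tail=2 count=3
After op 10 (write(3)): arr=[2 4 3 8] head=3 tail=3 count=4
After op 11 (write(6)): arr=[2 4 3 6] head=0 tail=0 count=4
After op 12 (write(16)): arr=[16 4 3 6] head=1 tail=1 count=4

Answer: 11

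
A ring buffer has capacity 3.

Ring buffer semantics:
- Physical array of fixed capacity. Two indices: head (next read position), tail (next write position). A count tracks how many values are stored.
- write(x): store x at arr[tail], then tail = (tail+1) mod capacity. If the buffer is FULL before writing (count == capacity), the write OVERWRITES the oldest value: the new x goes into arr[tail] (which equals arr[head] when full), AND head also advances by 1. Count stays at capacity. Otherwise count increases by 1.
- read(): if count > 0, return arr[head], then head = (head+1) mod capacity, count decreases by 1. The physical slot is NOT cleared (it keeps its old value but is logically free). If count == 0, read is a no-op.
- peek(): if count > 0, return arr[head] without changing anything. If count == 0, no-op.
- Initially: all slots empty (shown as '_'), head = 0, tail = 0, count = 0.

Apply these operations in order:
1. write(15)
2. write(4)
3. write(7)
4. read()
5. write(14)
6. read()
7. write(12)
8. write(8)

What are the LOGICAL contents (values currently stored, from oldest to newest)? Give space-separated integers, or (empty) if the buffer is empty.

Answer: 14 12 8

Derivation:
After op 1 (write(15)): arr=[15 _ _] head=0 tail=1 count=1
After op 2 (write(4)): arr=[15 4 _] head=0 tail=2 count=2
After op 3 (write(7)): arr=[15 4 7] head=0 tail=0 count=3
After op 4 (read()): arr=[15 4 7] head=1 tail=0 count=2
After op 5 (write(14)): arr=[14 4 7] head=1 tail=1 count=3
After op 6 (read()): arr=[14 4 7] head=2 tail=1 count=2
After op 7 (write(12)): arr=[14 12 7] head=2 tail=2 count=3
After op 8 (write(8)): arr=[14 12 8] head=0 tail=0 count=3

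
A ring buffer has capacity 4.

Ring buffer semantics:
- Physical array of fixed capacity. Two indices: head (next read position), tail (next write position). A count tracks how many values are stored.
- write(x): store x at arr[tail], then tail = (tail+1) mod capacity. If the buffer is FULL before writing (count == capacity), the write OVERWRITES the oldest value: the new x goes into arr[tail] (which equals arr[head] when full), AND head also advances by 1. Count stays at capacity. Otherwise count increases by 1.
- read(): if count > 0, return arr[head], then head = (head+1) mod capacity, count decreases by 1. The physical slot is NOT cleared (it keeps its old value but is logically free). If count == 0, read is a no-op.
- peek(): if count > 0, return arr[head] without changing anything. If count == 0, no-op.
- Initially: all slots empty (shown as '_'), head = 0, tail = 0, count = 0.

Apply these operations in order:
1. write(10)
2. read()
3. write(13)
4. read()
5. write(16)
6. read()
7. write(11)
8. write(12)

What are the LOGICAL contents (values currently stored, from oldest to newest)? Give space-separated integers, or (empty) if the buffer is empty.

Answer: 11 12

Derivation:
After op 1 (write(10)): arr=[10 _ _ _] head=0 tail=1 count=1
After op 2 (read()): arr=[10 _ _ _] head=1 tail=1 count=0
After op 3 (write(13)): arr=[10 13 _ _] head=1 tail=2 count=1
After op 4 (read()): arr=[10 13 _ _] head=2 tail=2 count=0
After op 5 (write(16)): arr=[10 13 16 _] head=2 tail=3 count=1
After op 6 (read()): arr=[10 13 16 _] head=3 tail=3 count=0
After op 7 (write(11)): arr=[10 13 16 11] head=3 tail=0 count=1
After op 8 (write(12)): arr=[12 13 16 11] head=3 tail=1 count=2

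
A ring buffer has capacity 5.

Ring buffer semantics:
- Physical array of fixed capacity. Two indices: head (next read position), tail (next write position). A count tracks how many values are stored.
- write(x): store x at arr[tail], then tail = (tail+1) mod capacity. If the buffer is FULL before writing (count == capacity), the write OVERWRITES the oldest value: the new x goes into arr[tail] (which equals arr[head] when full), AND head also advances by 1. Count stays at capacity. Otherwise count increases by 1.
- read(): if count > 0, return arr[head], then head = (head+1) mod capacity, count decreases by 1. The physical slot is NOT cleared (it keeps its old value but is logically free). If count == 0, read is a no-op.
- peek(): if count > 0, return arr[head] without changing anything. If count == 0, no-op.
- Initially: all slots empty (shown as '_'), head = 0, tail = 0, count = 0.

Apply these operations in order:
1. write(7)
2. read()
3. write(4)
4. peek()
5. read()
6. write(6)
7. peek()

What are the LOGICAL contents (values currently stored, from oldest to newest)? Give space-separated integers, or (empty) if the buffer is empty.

Answer: 6

Derivation:
After op 1 (write(7)): arr=[7 _ _ _ _] head=0 tail=1 count=1
After op 2 (read()): arr=[7 _ _ _ _] head=1 tail=1 count=0
After op 3 (write(4)): arr=[7 4 _ _ _] head=1 tail=2 count=1
After op 4 (peek()): arr=[7 4 _ _ _] head=1 tail=2 count=1
After op 5 (read()): arr=[7 4 _ _ _] head=2 tail=2 count=0
After op 6 (write(6)): arr=[7 4 6 _ _] head=2 tail=3 count=1
After op 7 (peek()): arr=[7 4 6 _ _] head=2 tail=3 count=1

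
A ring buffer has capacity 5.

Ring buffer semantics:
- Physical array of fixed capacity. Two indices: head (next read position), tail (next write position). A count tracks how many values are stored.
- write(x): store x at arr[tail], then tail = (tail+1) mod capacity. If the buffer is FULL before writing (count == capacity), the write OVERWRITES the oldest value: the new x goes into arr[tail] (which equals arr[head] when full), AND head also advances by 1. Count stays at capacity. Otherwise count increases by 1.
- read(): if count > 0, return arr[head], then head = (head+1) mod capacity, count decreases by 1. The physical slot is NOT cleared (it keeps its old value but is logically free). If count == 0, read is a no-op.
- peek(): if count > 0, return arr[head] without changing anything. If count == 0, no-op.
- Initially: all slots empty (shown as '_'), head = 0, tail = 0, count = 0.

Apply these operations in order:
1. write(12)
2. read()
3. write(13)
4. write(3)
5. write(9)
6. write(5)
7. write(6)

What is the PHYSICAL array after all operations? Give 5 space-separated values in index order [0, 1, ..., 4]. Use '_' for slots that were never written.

After op 1 (write(12)): arr=[12 _ _ _ _] head=0 tail=1 count=1
After op 2 (read()): arr=[12 _ _ _ _] head=1 tail=1 count=0
After op 3 (write(13)): arr=[12 13 _ _ _] head=1 tail=2 count=1
After op 4 (write(3)): arr=[12 13 3 _ _] head=1 tail=3 count=2
After op 5 (write(9)): arr=[12 13 3 9 _] head=1 tail=4 count=3
After op 6 (write(5)): arr=[12 13 3 9 5] head=1 tail=0 count=4
After op 7 (write(6)): arr=[6 13 3 9 5] head=1 tail=1 count=5

Answer: 6 13 3 9 5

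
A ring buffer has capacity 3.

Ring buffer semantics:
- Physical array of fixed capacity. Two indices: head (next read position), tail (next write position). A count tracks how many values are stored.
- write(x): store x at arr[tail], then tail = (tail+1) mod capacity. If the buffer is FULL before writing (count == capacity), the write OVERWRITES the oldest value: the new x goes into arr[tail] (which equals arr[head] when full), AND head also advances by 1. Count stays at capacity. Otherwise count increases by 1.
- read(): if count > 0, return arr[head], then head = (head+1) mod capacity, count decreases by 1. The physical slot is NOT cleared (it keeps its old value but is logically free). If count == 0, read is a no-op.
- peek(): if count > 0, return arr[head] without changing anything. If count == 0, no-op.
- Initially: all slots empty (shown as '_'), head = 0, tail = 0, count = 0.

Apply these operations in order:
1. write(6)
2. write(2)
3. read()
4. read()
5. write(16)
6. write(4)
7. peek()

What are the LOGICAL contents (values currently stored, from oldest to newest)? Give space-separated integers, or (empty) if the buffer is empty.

After op 1 (write(6)): arr=[6 _ _] head=0 tail=1 count=1
After op 2 (write(2)): arr=[6 2 _] head=0 tail=2 count=2
After op 3 (read()): arr=[6 2 _] head=1 tail=2 count=1
After op 4 (read()): arr=[6 2 _] head=2 tail=2 count=0
After op 5 (write(16)): arr=[6 2 16] head=2 tail=0 count=1
After op 6 (write(4)): arr=[4 2 16] head=2 tail=1 count=2
After op 7 (peek()): arr=[4 2 16] head=2 tail=1 count=2

Answer: 16 4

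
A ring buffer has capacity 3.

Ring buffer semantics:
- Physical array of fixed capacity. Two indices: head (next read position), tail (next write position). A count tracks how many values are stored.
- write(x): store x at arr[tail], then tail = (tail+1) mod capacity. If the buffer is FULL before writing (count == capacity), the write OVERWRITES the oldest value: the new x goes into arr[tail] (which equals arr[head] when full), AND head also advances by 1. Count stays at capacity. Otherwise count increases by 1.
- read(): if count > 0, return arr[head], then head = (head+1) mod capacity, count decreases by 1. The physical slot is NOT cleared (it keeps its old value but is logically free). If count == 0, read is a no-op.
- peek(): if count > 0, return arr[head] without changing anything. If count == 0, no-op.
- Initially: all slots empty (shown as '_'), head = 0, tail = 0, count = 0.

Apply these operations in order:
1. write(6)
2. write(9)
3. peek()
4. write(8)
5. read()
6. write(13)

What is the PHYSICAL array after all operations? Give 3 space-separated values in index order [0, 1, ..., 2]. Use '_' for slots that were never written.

Answer: 13 9 8

Derivation:
After op 1 (write(6)): arr=[6 _ _] head=0 tail=1 count=1
After op 2 (write(9)): arr=[6 9 _] head=0 tail=2 count=2
After op 3 (peek()): arr=[6 9 _] head=0 tail=2 count=2
After op 4 (write(8)): arr=[6 9 8] head=0 tail=0 count=3
After op 5 (read()): arr=[6 9 8] head=1 tail=0 count=2
After op 6 (write(13)): arr=[13 9 8] head=1 tail=1 count=3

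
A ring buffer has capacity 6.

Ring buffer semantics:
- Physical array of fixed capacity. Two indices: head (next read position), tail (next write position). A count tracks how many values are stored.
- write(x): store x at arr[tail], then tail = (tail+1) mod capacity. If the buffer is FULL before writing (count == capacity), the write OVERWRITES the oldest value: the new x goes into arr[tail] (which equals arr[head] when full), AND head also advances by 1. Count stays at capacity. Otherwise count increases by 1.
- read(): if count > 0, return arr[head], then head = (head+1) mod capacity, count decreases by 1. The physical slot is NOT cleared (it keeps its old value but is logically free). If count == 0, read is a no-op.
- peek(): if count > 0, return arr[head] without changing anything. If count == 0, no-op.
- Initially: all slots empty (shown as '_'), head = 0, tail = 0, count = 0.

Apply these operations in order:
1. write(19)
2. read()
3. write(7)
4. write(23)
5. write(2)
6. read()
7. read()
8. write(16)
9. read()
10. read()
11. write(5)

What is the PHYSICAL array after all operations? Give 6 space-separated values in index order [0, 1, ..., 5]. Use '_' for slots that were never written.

Answer: 19 7 23 2 16 5

Derivation:
After op 1 (write(19)): arr=[19 _ _ _ _ _] head=0 tail=1 count=1
After op 2 (read()): arr=[19 _ _ _ _ _] head=1 tail=1 count=0
After op 3 (write(7)): arr=[19 7 _ _ _ _] head=1 tail=2 count=1
After op 4 (write(23)): arr=[19 7 23 _ _ _] head=1 tail=3 count=2
After op 5 (write(2)): arr=[19 7 23 2 _ _] head=1 tail=4 count=3
After op 6 (read()): arr=[19 7 23 2 _ _] head=2 tail=4 count=2
After op 7 (read()): arr=[19 7 23 2 _ _] head=3 tail=4 count=1
After op 8 (write(16)): arr=[19 7 23 2 16 _] head=3 tail=5 count=2
After op 9 (read()): arr=[19 7 23 2 16 _] head=4 tail=5 count=1
After op 10 (read()): arr=[19 7 23 2 16 _] head=5 tail=5 count=0
After op 11 (write(5)): arr=[19 7 23 2 16 5] head=5 tail=0 count=1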